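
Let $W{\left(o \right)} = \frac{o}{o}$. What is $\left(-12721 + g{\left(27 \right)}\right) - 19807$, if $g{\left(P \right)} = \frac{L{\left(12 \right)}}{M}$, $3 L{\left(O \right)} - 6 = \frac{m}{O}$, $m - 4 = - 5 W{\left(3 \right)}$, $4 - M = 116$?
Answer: $- \frac{131152967}{4032} \approx -32528.0$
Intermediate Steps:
$M = -112$ ($M = 4 - 116 = -112$)
$W{\left(o \right)} = 1$
$m = -1$ ($m = 4 - 5 = -1$)
$L{\left(O \right)} = 2 - \frac{1}{3 O}$ ($L{\left(O \right)} = 2 + \frac{\left(-1\right) \frac{1}{O}}{3} = 2 - \frac{1}{3 O}$)
$g{\left(P \right)} = - \frac{71}{4032}$ ($g{\left(P \right)} = \frac{2 - \frac{1}{3 \cdot 12}}{-112} = \left(2 - \frac{1}{36}\right) \left(- \frac{1}{112}\right) = \frac{71}{36} \left(- \frac{1}{112}\right) = - \frac{71}{4032}$)
$\left(-12721 + g{\left(27 \right)}\right) - 19807 = \left(-12721 - \frac{71}{4032}\right) - 19807 = - \frac{51291143}{4032} - 19807 = - \frac{131152967}{4032}$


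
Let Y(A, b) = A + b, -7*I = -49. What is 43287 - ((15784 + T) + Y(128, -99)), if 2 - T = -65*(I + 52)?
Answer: 23637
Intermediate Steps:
I = 7 (I = -⅐*(-49) = 7)
T = 3837 (T = 2 - (-65)*(7 + 52) = 2 - (-65)*59 = 2 - 1*(-3835) = 2 + 3835 = 3837)
43287 - ((15784 + T) + Y(128, -99)) = 43287 - ((15784 + 3837) + (128 - 99)) = 43287 - (19621 + 29) = 43287 - 1*19650 = 43287 - 19650 = 23637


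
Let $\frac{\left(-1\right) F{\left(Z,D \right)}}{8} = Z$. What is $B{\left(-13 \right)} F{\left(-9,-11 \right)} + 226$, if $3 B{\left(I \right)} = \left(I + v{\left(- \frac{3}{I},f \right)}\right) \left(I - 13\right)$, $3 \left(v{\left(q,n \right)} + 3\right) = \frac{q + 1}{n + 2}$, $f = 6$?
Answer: $10178$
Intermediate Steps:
$F{\left(Z,D \right)} = - 8 Z$
$v{\left(q,n \right)} = -3 + \frac{1 + q}{3 \left(2 + n\right)}$ ($v{\left(q,n \right)} = -3 + \frac{\left(q + 1\right) \frac{1}{n + 2}}{3} = -3 + \frac{\left(1 + q\right) \frac{1}{2 + n}}{3} = -3 + \frac{\frac{1}{2 + n} \left(1 + q\right)}{3} = -3 + \frac{1 + q}{3 \left(2 + n\right)}$)
$B{\left(I \right)} = \frac{\left(-13 + I\right) \left(- \frac{71}{24} + I - \frac{1}{8 I}\right)}{3}$ ($B{\left(I \right)} = \frac{\left(I + \frac{-17 - \frac{3}{I} - 54}{3 \left(2 + 6\right)}\right) \left(I - 13\right)}{3} = \frac{\left(I + \frac{-17 - \frac{3}{I} - 54}{3 \cdot 8}\right) \left(-13 + I\right)}{3} = \frac{\left(I + \frac{1}{3} \cdot \frac{1}{8} \left(-71 - \frac{3}{I}\right)\right) \left(-13 + I\right)}{3} = \frac{\left(I - \left(\frac{71}{24} + \frac{1}{8 I}\right)\right) \left(-13 + I\right)}{3} = \frac{\left(- \frac{71}{24} + I - \frac{1}{8 I}\right) \left(-13 + I\right)}{3} = \frac{\left(-13 + I\right) \left(- \frac{71}{24} + I - \frac{1}{8 I}\right)}{3}$)
$B{\left(-13 \right)} F{\left(-9,-11 \right)} + 226 = \frac{39 - 383 \left(-13\right)^{2} + 24 \left(-13\right)^{3} + 920 \left(-13\right)}{72 \left(-13\right)} \left(\left(-8\right) \left(-9\right)\right) + 226 = \frac{1}{72} \left(- \frac{1}{13}\right) \left(39 - 64727 + 24 \left(-2197\right) - 11960\right) 72 + 226 = \frac{1}{72} \left(- \frac{1}{13}\right) \left(39 - 64727 - 52728 - 11960\right) 72 + 226 = \frac{1}{72} \left(- \frac{1}{13}\right) \left(-129376\right) 72 + 226 = \frac{1244}{9} \cdot 72 + 226 = 9952 + 226 = 10178$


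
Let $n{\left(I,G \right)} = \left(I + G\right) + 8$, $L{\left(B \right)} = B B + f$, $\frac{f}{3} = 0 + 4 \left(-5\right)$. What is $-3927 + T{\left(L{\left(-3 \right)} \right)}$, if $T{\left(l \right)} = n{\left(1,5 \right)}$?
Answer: $-3913$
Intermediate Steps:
$f = -60$ ($f = 3 \left(0 + 4 \left(-5\right)\right) = 3 \left(0 - 20\right) = 3 \left(-20\right) = -60$)
$L{\left(B \right)} = -60 + B^{2}$ ($L{\left(B \right)} = B B - 60 = B^{2} - 60 = -60 + B^{2}$)
$n{\left(I,G \right)} = 8 + G + I$ ($n{\left(I,G \right)} = \left(G + I\right) + 8 = 8 + G + I$)
$T{\left(l \right)} = 14$ ($T{\left(l \right)} = 8 + 5 + 1 = 14$)
$-3927 + T{\left(L{\left(-3 \right)} \right)} = -3927 + 14 = -3913$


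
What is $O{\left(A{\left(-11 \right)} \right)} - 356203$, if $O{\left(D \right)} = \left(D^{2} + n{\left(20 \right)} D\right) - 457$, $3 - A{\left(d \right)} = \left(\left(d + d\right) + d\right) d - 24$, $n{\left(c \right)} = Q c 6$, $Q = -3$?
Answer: $-122804$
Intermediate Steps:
$n{\left(c \right)} = - 18 c$ ($n{\left(c \right)} = - 3 c 6 = - 18 c$)
$A{\left(d \right)} = 27 - 3 d^{2}$ ($A{\left(d \right)} = 3 - \left(\left(\left(d + d\right) + d\right) d - 24\right) = 3 - \left(\left(2 d + d\right) d - 24\right) = 3 - \left(3 d d - 24\right) = 3 - \left(3 d^{2} - 24\right) = 3 - \left(-24 + 3 d^{2}\right) = 27 - 3 d^{2}$)
$O{\left(D \right)} = -457 + D^{2} - 360 D$ ($O{\left(D \right)} = \left(D^{2} + \left(-18\right) 20 D\right) - 457 = \left(D^{2} - 360 D\right) - 457 = -457 + D^{2} - 360 D$)
$O{\left(A{\left(-11 \right)} \right)} - 356203 = \left(-457 + \left(27 - 3 \left(-11\right)^{2}\right)^{2} - 360 \left(27 - 3 \left(-11\right)^{2}\right)\right) - 356203 = \left(-457 + \left(27 - 363\right)^{2} - 360 \left(27 - 363\right)\right) - 356203 = \left(-457 + \left(-336\right)^{2} - -120960\right) - 356203 = \left(-457 + 112896 + 120960\right) - 356203 = 233399 - 356203 = -122804$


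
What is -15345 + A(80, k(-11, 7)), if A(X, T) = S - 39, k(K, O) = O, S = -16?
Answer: -15400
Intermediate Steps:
A(X, T) = -55 (A(X, T) = -16 - 39 = -55)
-15345 + A(80, k(-11, 7)) = -15345 - 55 = -15400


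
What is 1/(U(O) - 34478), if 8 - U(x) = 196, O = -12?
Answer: -1/34666 ≈ -2.8847e-5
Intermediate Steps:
U(x) = -188 (U(x) = 8 - 1*196 = 8 - 196 = -188)
1/(U(O) - 34478) = 1/(-188 - 34478) = 1/(-34666) = -1/34666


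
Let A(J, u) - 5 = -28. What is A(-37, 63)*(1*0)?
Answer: 0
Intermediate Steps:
A(J, u) = -23 (A(J, u) = 5 - 28 = -23)
A(-37, 63)*(1*0) = -23*0 = 0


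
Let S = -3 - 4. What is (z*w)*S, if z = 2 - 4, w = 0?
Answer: 0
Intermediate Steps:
S = -7
z = -2
(z*w)*S = -2*0*(-7) = 0*(-7) = 0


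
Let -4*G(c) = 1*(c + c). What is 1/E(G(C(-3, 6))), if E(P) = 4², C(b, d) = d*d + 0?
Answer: 1/16 ≈ 0.062500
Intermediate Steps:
C(b, d) = d² (C(b, d) = d² + 0 = d²)
G(c) = -c/2 (G(c) = -(c + c)/4 = -2*c/4 = -c/2)
E(P) = 16
1/E(G(C(-3, 6))) = 1/16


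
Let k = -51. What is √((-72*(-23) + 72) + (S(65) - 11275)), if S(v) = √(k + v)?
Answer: √(-9547 + √14) ≈ 97.69*I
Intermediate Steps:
S(v) = √(-51 + v)
√((-72*(-23) + 72) + (S(65) - 11275)) = √((-72*(-23) + 72) + (√(-51 + 65) - 11275)) = √((1656 + 72) + (√14 - 11275)) = √(1728 + (-11275 + √14)) = √(-9547 + √14)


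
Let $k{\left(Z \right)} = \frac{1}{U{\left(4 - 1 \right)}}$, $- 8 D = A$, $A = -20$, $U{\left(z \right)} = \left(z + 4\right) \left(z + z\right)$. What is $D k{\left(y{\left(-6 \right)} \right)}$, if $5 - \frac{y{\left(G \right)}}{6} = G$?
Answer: $\frac{5}{84} \approx 0.059524$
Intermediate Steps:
$U{\left(z \right)} = 2 z \left(4 + z\right)$ ($U{\left(z \right)} = \left(4 + z\right) 2 z = 2 z \left(4 + z\right)$)
$y{\left(G \right)} = 30 - 6 G$
$D = \frac{5}{2}$ ($D = \left(- \frac{1}{8}\right) \left(-20\right) = \frac{5}{2} \approx 2.5$)
$k{\left(Z \right)} = \frac{1}{42}$ ($k{\left(Z \right)} = \frac{1}{2 \left(4 - 1\right) \left(4 + \left(4 - 1\right)\right)} = \frac{1}{2 \cdot 3 \left(4 + 3\right)} = \frac{1}{2 \cdot 3 \cdot 7} = \frac{1}{42}$)
$D k{\left(y{\left(-6 \right)} \right)} = \frac{5}{2} \cdot \frac{1}{42} = \frac{5}{84}$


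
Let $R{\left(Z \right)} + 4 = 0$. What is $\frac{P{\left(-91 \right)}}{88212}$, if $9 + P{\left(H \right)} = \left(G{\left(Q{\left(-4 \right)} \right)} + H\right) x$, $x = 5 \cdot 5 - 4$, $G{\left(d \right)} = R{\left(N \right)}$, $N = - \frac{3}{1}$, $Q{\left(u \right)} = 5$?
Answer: $- \frac{167}{7351} \approx -0.022718$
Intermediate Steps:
$N = -3$ ($N = \left(-3\right) 1 = -3$)
$R{\left(Z \right)} = -4$ ($R{\left(Z \right)} = -4 + 0 = -4$)
$G{\left(d \right)} = -4$
$x = 21$ ($x = 25 - 4 = 21$)
$P{\left(H \right)} = -93 + 21 H$ ($P{\left(H \right)} = -9 + \left(-4 + H\right) 21 = -9 + \left(-84 + 21 H\right) = -93 + 21 H$)
$\frac{P{\left(-91 \right)}}{88212} = \frac{-93 + 21 \left(-91\right)}{88212} = \left(-93 - 1911\right) \frac{1}{88212} = \left(-2004\right) \frac{1}{88212} = - \frac{167}{7351}$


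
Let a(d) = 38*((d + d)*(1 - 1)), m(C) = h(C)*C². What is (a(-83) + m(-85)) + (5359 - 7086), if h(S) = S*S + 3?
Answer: 52220573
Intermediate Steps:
h(S) = 3 + S² (h(S) = S² + 3 = 3 + S²)
m(C) = C²*(3 + C²) (m(C) = (3 + C²)*C² = C²*(3 + C²))
a(d) = 0 (a(d) = 38*((2*d)*0) = 38*0 = 0)
(a(-83) + m(-85)) + (5359 - 7086) = (0 + (-85)²*(3 + (-85)²)) + (5359 - 7086) = (0 + 7225*(3 + 7225)) - 1727 = (0 + 7225*7228) - 1727 = (0 + 52222300) - 1727 = 52222300 - 1727 = 52220573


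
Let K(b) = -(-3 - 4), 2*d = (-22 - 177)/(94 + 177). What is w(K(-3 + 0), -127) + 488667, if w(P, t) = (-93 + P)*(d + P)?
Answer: 132274172/271 ≈ 4.8810e+5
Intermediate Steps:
d = -199/542 (d = ((-22 - 177)/(94 + 177))/2 = (-199/271)/2 = (-199*1/271)/2 = (1/2)*(-199/271) = -199/542 ≈ -0.36716)
K(b) = 7 (K(b) = -1*(-7) = 7)
w(P, t) = (-93 + P)*(-199/542 + P)
w(K(-3 + 0), -127) + 488667 = (18507/542 + 7**2 - 50605/542*7) + 488667 = (18507/542 + 49 - 354235/542) + 488667 = -154585/271 + 488667 = 132274172/271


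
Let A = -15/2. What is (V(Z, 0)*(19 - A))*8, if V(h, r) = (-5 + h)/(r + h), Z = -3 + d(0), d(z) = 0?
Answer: 1696/3 ≈ 565.33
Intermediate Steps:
A = -15/2 (A = -15*½ = -15/2 ≈ -7.5000)
Z = -3 (Z = -3 + 0 = -3)
V(h, r) = (-5 + h)/(h + r)
(V(Z, 0)*(19 - A))*8 = (((-5 - 3)/(-3 + 0))*(19 - 1*(-15/2)))*8 = ((-8/(-3))*(19 + 15/2))*8 = (-⅓*(-8)*(53/2))*8 = ((8/3)*(53/2))*8 = (212/3)*8 = 1696/3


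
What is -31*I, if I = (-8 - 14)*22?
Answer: 15004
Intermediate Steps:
I = -484 (I = -22*22 = -484)
-31*I = -31*(-484) = 15004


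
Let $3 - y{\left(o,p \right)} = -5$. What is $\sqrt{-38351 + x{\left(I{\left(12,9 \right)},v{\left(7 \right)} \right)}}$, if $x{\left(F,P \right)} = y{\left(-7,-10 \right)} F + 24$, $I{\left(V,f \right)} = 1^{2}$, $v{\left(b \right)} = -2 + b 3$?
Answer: $i \sqrt{38319} \approx 195.75 i$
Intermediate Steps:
$y{\left(o,p \right)} = 8$ ($y{\left(o,p \right)} = 3 - -5 = 3 + 5 = 8$)
$v{\left(b \right)} = -2 + 3 b$
$I{\left(V,f \right)} = 1$
$x{\left(F,P \right)} = 24 + 8 F$ ($x{\left(F,P \right)} = 8 F + 24 = 24 + 8 F$)
$\sqrt{-38351 + x{\left(I{\left(12,9 \right)},v{\left(7 \right)} \right)}} = \sqrt{-38351 + \left(24 + 8 \cdot 1\right)} = \sqrt{-38351 + \left(24 + 8\right)} = \sqrt{-38351 + 32} = \sqrt{-38319} = i \sqrt{38319}$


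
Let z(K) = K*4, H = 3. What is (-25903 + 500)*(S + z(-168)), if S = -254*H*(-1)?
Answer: -2286270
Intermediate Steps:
z(K) = 4*K
S = 762 (S = -762*(-1) = -254*(-3) = 762)
(-25903 + 500)*(S + z(-168)) = (-25903 + 500)*(762 + 4*(-168)) = -25403*(762 - 672) = -25403*90 = -2286270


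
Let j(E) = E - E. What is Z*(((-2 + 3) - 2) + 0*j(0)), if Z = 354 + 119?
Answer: -473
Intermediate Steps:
j(E) = 0
Z = 473
Z*(((-2 + 3) - 2) + 0*j(0)) = 473*(((-2 + 3) - 2) + 0*0) = 473*((1 - 2) + 0) = 473*(-1 + 0) = 473*(-1) = -473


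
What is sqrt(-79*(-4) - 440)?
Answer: 2*I*sqrt(31) ≈ 11.136*I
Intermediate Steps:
sqrt(-79*(-4) - 440) = sqrt(316 - 440) = sqrt(-124) = 2*I*sqrt(31)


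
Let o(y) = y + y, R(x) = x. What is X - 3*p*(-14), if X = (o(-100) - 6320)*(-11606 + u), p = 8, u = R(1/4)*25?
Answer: 75630706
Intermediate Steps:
u = 25/4 (u = (1/4)*25 = (1*(¼))*25 = (¼)*25 = 25/4 ≈ 6.2500)
o(y) = 2*y
X = 75630370 (X = (2*(-100) - 6320)*(-11606 + 25/4) = (-200 - 6320)*(-46399/4) = -6520*(-46399/4) = 75630370)
X - 3*p*(-14) = 75630370 - 3*8*(-14) = 75630370 - 24*(-14) = 75630370 - 1*(-336) = 75630370 + 336 = 75630706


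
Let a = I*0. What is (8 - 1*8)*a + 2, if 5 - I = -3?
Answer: 2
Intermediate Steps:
I = 8 (I = 5 - 1*(-3) = 5 + 3 = 8)
a = 0 (a = 8*0 = 0)
(8 - 1*8)*a + 2 = (8 - 1*8)*0 + 2 = (8 - 8)*0 + 2 = 0*0 + 2 = 0 + 2 = 2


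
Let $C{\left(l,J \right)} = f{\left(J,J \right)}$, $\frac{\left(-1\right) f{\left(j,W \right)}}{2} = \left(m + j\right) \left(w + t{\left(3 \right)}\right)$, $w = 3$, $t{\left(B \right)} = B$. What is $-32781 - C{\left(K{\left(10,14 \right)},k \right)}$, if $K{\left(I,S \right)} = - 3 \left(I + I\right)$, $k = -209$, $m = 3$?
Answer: $-35253$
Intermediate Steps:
$K{\left(I,S \right)} = - 6 I$ ($K{\left(I,S \right)} = - 3 \cdot 2 I = - 6 I$)
$f{\left(j,W \right)} = -36 - 12 j$ ($f{\left(j,W \right)} = - 2 \left(3 + j\right) \left(3 + 3\right) = - 2 \left(3 + j\right) 6 = - 2 \left(18 + 6 j\right) = -36 - 12 j$)
$C{\left(l,J \right)} = -36 - 12 J$
$-32781 - C{\left(K{\left(10,14 \right)},k \right)} = -32781 - \left(-36 - -2508\right) = -32781 - \left(-36 + 2508\right) = -32781 - 2472 = -35253$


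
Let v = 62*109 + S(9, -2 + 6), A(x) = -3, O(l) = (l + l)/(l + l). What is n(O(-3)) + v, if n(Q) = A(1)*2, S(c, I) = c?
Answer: 6761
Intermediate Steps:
O(l) = 1 (O(l) = (2*l)/((2*l)) = (2*l)*(1/(2*l)) = 1)
v = 6767 (v = 62*109 + 9 = 6758 + 9 = 6767)
n(Q) = -6 (n(Q) = -3*2 = -6)
n(O(-3)) + v = -6 + 6767 = 6761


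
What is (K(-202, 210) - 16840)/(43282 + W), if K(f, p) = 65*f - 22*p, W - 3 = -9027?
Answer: -17295/17129 ≈ -1.0097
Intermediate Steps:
W = -9024 (W = 3 - 9027 = -9024)
K(f, p) = -22*p + 65*f
(K(-202, 210) - 16840)/(43282 + W) = ((-22*210 + 65*(-202)) - 16840)/(43282 - 9024) = ((-4620 - 13130) - 16840)/34258 = (-17750 - 16840)*(1/34258) = -34590*1/34258 = -17295/17129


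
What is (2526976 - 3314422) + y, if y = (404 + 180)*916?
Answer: -252502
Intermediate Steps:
y = 534944 (y = 584*916 = 534944)
(2526976 - 3314422) + y = (2526976 - 3314422) + 534944 = -787446 + 534944 = -252502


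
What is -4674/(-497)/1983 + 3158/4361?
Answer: 149178732/204666091 ≈ 0.72889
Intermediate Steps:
-4674/(-497)/1983 + 3158/4361 = -4674*(-1/497)*(1/1983) + 3158*(1/4361) = (4674/497)*(1/1983) + 3158/4361 = 1558/328517 + 3158/4361 = 149178732/204666091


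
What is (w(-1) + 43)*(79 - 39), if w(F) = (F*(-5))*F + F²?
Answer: 1560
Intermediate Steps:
w(F) = -4*F² (w(F) = (-5*F)*F + F² = -5*F² + F² = -4*F²)
(w(-1) + 43)*(79 - 39) = (-4*(-1)² + 43)*(79 - 39) = (-4*1 + 43)*40 = (-4 + 43)*40 = 39*40 = 1560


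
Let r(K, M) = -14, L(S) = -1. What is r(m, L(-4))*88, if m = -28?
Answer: -1232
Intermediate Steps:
r(m, L(-4))*88 = -14*88 = -1232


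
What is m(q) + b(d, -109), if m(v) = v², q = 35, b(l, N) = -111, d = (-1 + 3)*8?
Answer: 1114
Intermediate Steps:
d = 16 (d = 2*8 = 16)
m(q) + b(d, -109) = 35² - 111 = 1225 - 111 = 1114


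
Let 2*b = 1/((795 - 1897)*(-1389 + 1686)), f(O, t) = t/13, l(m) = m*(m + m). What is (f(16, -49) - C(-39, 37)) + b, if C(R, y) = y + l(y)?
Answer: -23646336925/8509644 ≈ -2778.8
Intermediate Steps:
l(m) = 2*m² (l(m) = m*(2*m) = 2*m²)
C(R, y) = y + 2*y²
f(O, t) = t/13 (f(O, t) = t*(1/13) = t/13)
b = -1/654588 (b = 1/(2*(((795 - 1897)*(-1389 + 1686)))) = 1/(2*((-1102*297))) = (½)/(-327294) = (½)*(-1/327294) = -1/654588 ≈ -1.5277e-6)
(f(16, -49) - C(-39, 37)) + b = ((1/13)*(-49) - 37*(1 + 2*37)) - 1/654588 = (-49/13 - 37*(1 + 74)) - 1/654588 = (-49/13 - 37*75) - 1/654588 = (-49/13 - 1*2775) - 1/654588 = (-49/13 - 2775) - 1/654588 = -36124/13 - 1/654588 = -23646336925/8509644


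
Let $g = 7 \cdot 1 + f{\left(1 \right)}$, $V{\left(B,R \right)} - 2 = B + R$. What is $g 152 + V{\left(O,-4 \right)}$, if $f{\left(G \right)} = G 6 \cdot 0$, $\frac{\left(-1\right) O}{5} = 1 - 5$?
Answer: $1082$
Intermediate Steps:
$O = 20$ ($O = - 5 \left(1 - 5\right) = \left(-5\right) \left(-4\right) = 20$)
$f{\left(G \right)} = 0$ ($f{\left(G \right)} = 6 G 0 = 0$)
$V{\left(B,R \right)} = 2 + B + R$ ($V{\left(B,R \right)} = 2 + \left(B + R\right) = 2 + B + R$)
$g = 7$ ($g = 7 \cdot 1 + 0 = 7 + 0 = 7$)
$g 152 + V{\left(O,-4 \right)} = 7 \cdot 152 + \left(2 + 20 - 4\right) = 1064 + 18 = 1082$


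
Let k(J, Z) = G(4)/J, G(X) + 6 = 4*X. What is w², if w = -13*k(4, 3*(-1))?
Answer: 4225/4 ≈ 1056.3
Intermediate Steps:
G(X) = -6 + 4*X
k(J, Z) = 10/J (k(J, Z) = (-6 + 4*4)/J = (-6 + 16)/J = 10/J)
w = -65/2 (w = -130/4 = -13*5/2 = -65/2 ≈ -32.500)
w² = (-65/2)² = 4225/4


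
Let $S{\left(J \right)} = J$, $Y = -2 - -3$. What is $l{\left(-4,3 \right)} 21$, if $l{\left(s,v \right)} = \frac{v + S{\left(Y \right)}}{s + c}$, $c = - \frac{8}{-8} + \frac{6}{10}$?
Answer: $-35$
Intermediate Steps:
$Y = 1$ ($Y = -2 + 3 = 1$)
$c = \frac{8}{5}$ ($c = \left(-8\right) \left(- \frac{1}{8}\right) + 6 \cdot \frac{1}{10} = 1 + \frac{3}{5} = \frac{8}{5} \approx 1.6$)
$l{\left(s,v \right)} = \frac{1 + v}{\frac{8}{5} + s}$ ($l{\left(s,v \right)} = \frac{v + 1}{s + \frac{8}{5}} = \frac{1 + v}{\frac{8}{5} + s}$)
$l{\left(-4,3 \right)} 21 = \frac{5 \left(1 + 3\right)}{8 + 5 \left(-4\right)} 21 = 5 \frac{1}{8 - 20} \cdot 4 \cdot 21 = 5 \frac{1}{-12} \cdot 4 \cdot 21 = 5 \left(- \frac{1}{12}\right) 4 \cdot 21 = \left(- \frac{5}{3}\right) 21 = -35$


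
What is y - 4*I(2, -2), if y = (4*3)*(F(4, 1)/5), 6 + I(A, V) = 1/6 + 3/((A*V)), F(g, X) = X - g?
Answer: 287/15 ≈ 19.133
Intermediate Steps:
I(A, V) = -35/6 + 3/(A*V) (I(A, V) = -6 + (1/6 + 3/((A*V))) = -6 + (1*(⅙) + 3*(1/(A*V))) = -6 + (⅙ + 3/(A*V)) = -35/6 + 3/(A*V))
y = -36/5 (y = (4*3)*((1 - 1*4)/5) = 12*((1 - 4)*(⅕)) = 12*(-3*⅕) = 12*(-⅗) = -36/5 ≈ -7.2000)
y - 4*I(2, -2) = -36/5 - 4*(-35/6 + 3/(2*(-2))) = -36/5 - 4*(-35/6 + 3*(½)*(-½)) = -36/5 - 4*(-35/6 - ¾) = -36/5 - 4*(-79/12) = -36/5 + 79/3 = 287/15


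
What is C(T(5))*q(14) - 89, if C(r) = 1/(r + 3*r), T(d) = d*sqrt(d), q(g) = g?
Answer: -89 + 7*sqrt(5)/50 ≈ -88.687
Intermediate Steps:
T(d) = d**(3/2)
C(r) = 1/(4*r)
C(T(5))*q(14) - 89 = (1/(4*(5**(3/2))))*14 - 89 = (1/(4*((5*sqrt(5)))))*14 - 89 = ((sqrt(5)/25)/4)*14 - 89 = (sqrt(5)/100)*14 - 89 = 7*sqrt(5)/50 - 89 = -89 + 7*sqrt(5)/50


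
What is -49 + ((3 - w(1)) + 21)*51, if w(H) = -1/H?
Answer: 1226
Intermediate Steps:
-49 + ((3 - w(1)) + 21)*51 = -49 + ((3 - (-1)/1) + 21)*51 = -49 + ((3 - (-1)) + 21)*51 = -49 + ((3 - 1*(-1)) + 21)*51 = -49 + ((3 + 1) + 21)*51 = -49 + (4 + 21)*51 = -49 + 25*51 = -49 + 1275 = 1226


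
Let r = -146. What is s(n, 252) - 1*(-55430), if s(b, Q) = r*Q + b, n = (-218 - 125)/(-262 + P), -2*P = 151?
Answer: 12581336/675 ≈ 18639.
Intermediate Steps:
P = -151/2 (P = -½*151 = -151/2 ≈ -75.500)
n = 686/675 (n = (-218 - 125)/(-262 - 151/2) = -343/(-675/2) = -343*(-2/675) = 686/675 ≈ 1.0163)
s(b, Q) = b - 146*Q (s(b, Q) = -146*Q + b = b - 146*Q)
s(n, 252) - 1*(-55430) = (686/675 - 146*252) - 1*(-55430) = (686/675 - 36792) + 55430 = -24833914/675 + 55430 = 12581336/675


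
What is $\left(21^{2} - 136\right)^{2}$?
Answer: $93025$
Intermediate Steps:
$\left(21^{2} - 136\right)^{2} = \left(441 - 136\right)^{2} = 305^{2} = 93025$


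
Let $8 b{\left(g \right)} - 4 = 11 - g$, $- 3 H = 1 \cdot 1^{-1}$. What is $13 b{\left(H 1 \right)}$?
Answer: $\frac{299}{12} \approx 24.917$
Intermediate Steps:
$H = - \frac{1}{3}$ ($H = - \frac{1 \cdot 1^{-1}}{3} = - \frac{1 \cdot 1}{3} = \left(- \frac{1}{3}\right) 1 = - \frac{1}{3} \approx -0.33333$)
$b{\left(g \right)} = \frac{15}{8} - \frac{g}{8}$ ($b{\left(g \right)} = \frac{1}{2} + \frac{11 - g}{8} = \frac{1}{2} - \left(- \frac{11}{8} + \frac{g}{8}\right) = \frac{15}{8} - \frac{g}{8}$)
$13 b{\left(H 1 \right)} = 13 \left(\frac{15}{8} - \frac{\left(- \frac{1}{3}\right) 1}{8}\right) = 13 \left(\frac{15}{8} - - \frac{1}{24}\right) = 13 \left(\frac{15}{8} + \frac{1}{24}\right) = 13 \cdot \frac{23}{12} = \frac{299}{12}$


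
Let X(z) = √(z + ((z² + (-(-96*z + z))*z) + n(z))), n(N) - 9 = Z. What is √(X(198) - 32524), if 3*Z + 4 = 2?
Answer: √(-292716 + 3*√33874113)/3 ≈ 174.88*I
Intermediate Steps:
Z = -⅔ (Z = -4/3 + (⅓)*2 = -4/3 + ⅔ = -⅔ ≈ -0.66667)
n(N) = 25/3 (n(N) = 9 - ⅔ = 25/3)
X(z) = √(25/3 + z + 96*z²) (X(z) = √(z + ((z² + (-(-96*z + z))*z) + 25/3)) = √(z + ((z² + (-(-95)*z)*z) + 25/3)) = √(z + ((z² + (95*z)*z) + 25/3)) = √(z + ((z² + 95*z²) + 25/3)) = √(z + (96*z² + 25/3)) = √(z + (25/3 + 96*z²)) = √(25/3 + z + 96*z²))
√(X(198) - 32524) = √(√(75 + 9*198 + 864*198²)/3 - 32524) = √(√(75 + 1782 + 864*39204)/3 - 32524) = √(√(75 + 1782 + 33872256)/3 - 32524) = √(√33874113/3 - 32524) = √(-32524 + √33874113/3)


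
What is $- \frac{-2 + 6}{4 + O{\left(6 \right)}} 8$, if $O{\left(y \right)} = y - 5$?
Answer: $- \frac{32}{5} \approx -6.4$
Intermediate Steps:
$O{\left(y \right)} = -5 + y$
$- \frac{-2 + 6}{4 + O{\left(6 \right)}} 8 = - \frac{-2 + 6}{4 + \left(-5 + 6\right)} 8 = - \frac{4}{4 + 1} \cdot 8 = - \frac{4}{5} \cdot 8 = \left(-1\right) \frac{4}{5} \cdot 8 = \left(- \frac{4}{5}\right) 8 = - \frac{32}{5}$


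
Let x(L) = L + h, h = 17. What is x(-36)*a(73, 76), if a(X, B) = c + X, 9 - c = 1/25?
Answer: -38931/25 ≈ -1557.2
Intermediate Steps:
c = 224/25 (c = 9 - 1/25 = 224/25 ≈ 8.9600)
x(L) = 17 + L (x(L) = L + 17 = 17 + L)
a(X, B) = 224/25 + X
x(-36)*a(73, 76) = (17 - 36)*(224/25 + 73) = -19*2049/25 = -38931/25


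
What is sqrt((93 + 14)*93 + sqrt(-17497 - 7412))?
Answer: sqrt(9951 + 19*I*sqrt(69)) ≈ 99.758 + 0.791*I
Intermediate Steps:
sqrt((93 + 14)*93 + sqrt(-17497 - 7412)) = sqrt(107*93 + sqrt(-24909)) = sqrt(9951 + 19*I*sqrt(69))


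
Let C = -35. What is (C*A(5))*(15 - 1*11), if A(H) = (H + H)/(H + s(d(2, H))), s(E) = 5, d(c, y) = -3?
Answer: -140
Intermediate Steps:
A(H) = 2*H/(5 + H) (A(H) = (H + H)/(H + 5) = (2*H)/(5 + H) = 2*H/(5 + H))
(C*A(5))*(15 - 1*11) = (-70*5/(5 + 5))*(15 - 1*11) = (-70*5/10)*(15 - 11) = -70*5/10*4 = -35*1*4 = -35*4 = -140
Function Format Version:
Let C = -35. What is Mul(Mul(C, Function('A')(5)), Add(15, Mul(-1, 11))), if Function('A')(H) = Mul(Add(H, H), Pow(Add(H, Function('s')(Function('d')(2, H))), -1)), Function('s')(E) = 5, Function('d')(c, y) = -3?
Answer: -140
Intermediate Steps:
Function('A')(H) = Mul(2, H, Pow(Add(5, H), -1)) (Function('A')(H) = Mul(Add(H, H), Pow(Add(H, 5), -1)) = Mul(Mul(2, H), Pow(Add(5, H), -1)) = Mul(2, H, Pow(Add(5, H), -1)))
Mul(Mul(C, Function('A')(5)), Add(15, Mul(-1, 11))) = Mul(Mul(-35, Mul(2, 5, Pow(Add(5, 5), -1))), Add(15, Mul(-1, 11))) = Mul(Mul(-35, Mul(2, 5, Pow(10, -1))), Add(15, -11)) = Mul(Mul(-35, Mul(2, 5, Rational(1, 10))), 4) = Mul(Mul(-35, 1), 4) = Mul(-35, 4) = -140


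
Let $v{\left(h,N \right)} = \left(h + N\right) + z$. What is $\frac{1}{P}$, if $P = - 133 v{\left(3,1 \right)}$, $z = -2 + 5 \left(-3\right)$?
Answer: $\frac{1}{1729} \approx 0.00057837$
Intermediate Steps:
$z = -17$ ($z = -2 - 15 = -17$)
$v{\left(h,N \right)} = -17 + N + h$ ($v{\left(h,N \right)} = \left(h + N\right) - 17 = \left(N + h\right) - 17 = -17 + N + h$)
$P = 1729$ ($P = - 133 \left(-17 + 1 + 3\right) = \left(-133\right) \left(-13\right) = 1729$)
$\frac{1}{P} = \frac{1}{1729}$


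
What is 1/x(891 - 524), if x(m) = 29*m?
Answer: 1/10643 ≈ 9.3958e-5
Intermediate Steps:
1/x(891 - 524) = 1/(29*(891 - 524)) = 1/(29*367) = 1/10643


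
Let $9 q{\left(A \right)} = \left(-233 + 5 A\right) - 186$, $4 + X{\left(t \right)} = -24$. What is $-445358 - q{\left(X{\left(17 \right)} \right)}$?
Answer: $- \frac{4007663}{9} \approx -4.453 \cdot 10^{5}$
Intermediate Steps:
$X{\left(t \right)} = -28$ ($X{\left(t \right)} = -4 - 24 = -28$)
$q{\left(A \right)} = - \frac{419}{9} + \frac{5 A}{9}$ ($q{\left(A \right)} = \frac{\left(-233 + 5 A\right) - 186}{9} = \frac{-419 + 5 A}{9} = - \frac{419}{9} + \frac{5 A}{9}$)
$-445358 - q{\left(X{\left(17 \right)} \right)} = -445358 - \left(- \frac{419}{9} + \frac{5}{9} \left(-28\right)\right) = -445358 - \left(- \frac{419}{9} - \frac{140}{9}\right) = -445358 - - \frac{559}{9} = -445358 + \frac{559}{9} = - \frac{4007663}{9}$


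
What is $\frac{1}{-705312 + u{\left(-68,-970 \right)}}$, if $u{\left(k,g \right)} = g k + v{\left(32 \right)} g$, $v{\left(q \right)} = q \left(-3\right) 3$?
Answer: $- \frac{1}{359992} \approx -2.7778 \cdot 10^{-6}$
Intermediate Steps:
$v{\left(q \right)} = - 9 q$ ($v{\left(q \right)} = - 3 q 3 = - 9 q$)
$u{\left(k,g \right)} = - 288 g + g k$ ($u{\left(k,g \right)} = g k + \left(-9\right) 32 g = g k - 288 g = - 288 g + g k$)
$\frac{1}{-705312 + u{\left(-68,-970 \right)}} = \frac{1}{-705312 - 970 \left(-288 - 68\right)} = \frac{1}{-705312 - -345320} = \frac{1}{-705312 + 345320} = \frac{1}{-359992} = - \frac{1}{359992}$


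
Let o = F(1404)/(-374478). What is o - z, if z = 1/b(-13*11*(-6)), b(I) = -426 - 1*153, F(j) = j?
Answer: -5621/2779779 ≈ -0.0020221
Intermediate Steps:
b(I) = -579 (b(I) = -426 - 153 = -579)
o = -18/4801 (o = 1404/(-374478) = 1404*(-1/374478) = -18/4801 ≈ -0.0037492)
z = -1/579 (z = 1/(-579) = -1/579 ≈ -0.0017271)
o - z = -18/4801 - 1*(-1/579) = -18/4801 + 1/579 = -5621/2779779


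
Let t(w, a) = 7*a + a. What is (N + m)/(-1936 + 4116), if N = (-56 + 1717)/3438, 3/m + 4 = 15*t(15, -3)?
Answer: 59429/272812176 ≈ 0.00021784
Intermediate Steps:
t(w, a) = 8*a
m = -3/364 (m = 3/(-4 + 15*(8*(-3))) = 3/(-4 + 15*(-24)) = 3/(-4 - 360) = 3/(-364) = 3*(-1/364) = -3/364 ≈ -0.0082418)
N = 1661/3438 (N = 1661*(1/3438) = 1661/3438 ≈ 0.48313)
(N + m)/(-1936 + 4116) = (1661/3438 - 3/364)/(-1936 + 4116) = (297145/625716)/2180 = (297145/625716)*(1/2180) = 59429/272812176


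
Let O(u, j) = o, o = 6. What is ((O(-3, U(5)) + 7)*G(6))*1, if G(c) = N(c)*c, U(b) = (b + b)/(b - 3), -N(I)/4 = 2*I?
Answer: -3744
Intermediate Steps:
N(I) = -8*I
U(b) = 2*b/(-3 + b) (U(b) = (2*b)/(-3 + b) = 2*b/(-3 + b))
O(u, j) = 6
G(c) = -8*c² (G(c) = (-8*c)*c = -8*c²)
((O(-3, U(5)) + 7)*G(6))*1 = ((6 + 7)*(-8*6²))*1 = (13*(-8*36))*1 = (13*(-288))*1 = -3744*1 = -3744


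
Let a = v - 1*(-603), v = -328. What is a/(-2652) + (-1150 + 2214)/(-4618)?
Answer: -2045839/6123468 ≈ -0.33410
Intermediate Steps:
a = 275 (a = -328 - 1*(-603) = -328 + 603 = 275)
a/(-2652) + (-1150 + 2214)/(-4618) = 275/(-2652) + (-1150 + 2214)/(-4618) = 275*(-1/2652) + 1064*(-1/4618) = -275/2652 - 532/2309 = -2045839/6123468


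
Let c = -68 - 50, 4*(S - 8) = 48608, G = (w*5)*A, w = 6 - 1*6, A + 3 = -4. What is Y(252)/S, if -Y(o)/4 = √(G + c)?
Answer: -I*√118/3040 ≈ -0.0035733*I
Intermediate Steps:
A = -7 (A = -3 - 4 = -7)
w = 0 (w = 6 - 6 = 0)
G = 0 (G = (0*5)*(-7) = 0*(-7) = 0)
S = 12160 (S = 8 + (¼)*48608 = 8 + 12152 = 12160)
c = -118
Y(o) = -4*I*√118 (Y(o) = -4*√(0 - 118) = -4*I*√118)
Y(252)/S = -4*I*√118/12160 = -4*I*√118*(1/12160) = -I*√118/3040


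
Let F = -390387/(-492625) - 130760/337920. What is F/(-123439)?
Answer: -1687598251/513715592544000 ≈ -3.2851e-6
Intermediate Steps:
F = 1687598251/4161696000 (F = -390387*(-1/492625) - 130760*1/337920 = 390387/492625 - 3269/8448 = 1687598251/4161696000 ≈ 0.40551)
F/(-123439) = (1687598251/4161696000)/(-123439) = (1687598251/4161696000)*(-1/123439) = -1687598251/513715592544000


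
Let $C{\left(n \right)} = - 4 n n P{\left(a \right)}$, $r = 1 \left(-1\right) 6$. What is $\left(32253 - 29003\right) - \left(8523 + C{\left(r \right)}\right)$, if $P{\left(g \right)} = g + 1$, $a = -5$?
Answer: $-5849$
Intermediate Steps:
$P{\left(g \right)} = 1 + g$
$r = -6$ ($r = \left(-1\right) 6 = -6$)
$C{\left(n \right)} = 16 n^{2}$ ($C{\left(n \right)} = - 4 n n \left(1 - 5\right) = - 4 n^{2} \left(-4\right) = 16 n^{2}$)
$\left(32253 - 29003\right) - \left(8523 + C{\left(r \right)}\right) = \left(32253 - 29003\right) - \left(8523 + 16 \left(-6\right)^{2}\right) = 3250 - \left(8523 + 16 \cdot 36\right) = 3250 - 9099 = -5849$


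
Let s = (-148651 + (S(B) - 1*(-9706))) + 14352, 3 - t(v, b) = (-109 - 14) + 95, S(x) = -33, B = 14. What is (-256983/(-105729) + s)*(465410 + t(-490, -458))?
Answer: -2044267352334537/35243 ≈ -5.8005e+10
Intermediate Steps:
t(v, b) = 31 (t(v, b) = 3 - ((-109 - 14) + 95) = 3 - (-123 + 95) = 3 - 1*(-28) = 3 + 28 = 31)
s = -124626 (s = (-148651 + (-33 - 1*(-9706))) + 14352 = (-148651 + (-33 + 9706)) + 14352 = (-148651 + 9673) + 14352 = -138978 + 14352 = -124626)
(-256983/(-105729) + s)*(465410 + t(-490, -458)) = (-256983/(-105729) - 124626)*(465410 + 31) = (-256983*(-1/105729) - 124626)*465441 = (85661/35243 - 124626)*465441 = -4392108457/35243*465441 = -2044267352334537/35243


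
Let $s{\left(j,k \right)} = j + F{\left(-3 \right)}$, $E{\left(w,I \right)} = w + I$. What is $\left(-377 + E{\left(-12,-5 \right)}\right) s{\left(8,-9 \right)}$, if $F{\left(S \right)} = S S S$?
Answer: $7486$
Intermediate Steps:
$F{\left(S \right)} = S^{3}$ ($F{\left(S \right)} = S^{2} S = S^{3}$)
$E{\left(w,I \right)} = I + w$
$s{\left(j,k \right)} = -27 + j$ ($s{\left(j,k \right)} = j + \left(-3\right)^{3} = j - 27 = -27 + j$)
$\left(-377 + E{\left(-12,-5 \right)}\right) s{\left(8,-9 \right)} = \left(-377 - 17\right) \left(-27 + 8\right) = \left(-377 - 17\right) \left(-19\right) = \left(-394\right) \left(-19\right) = 7486$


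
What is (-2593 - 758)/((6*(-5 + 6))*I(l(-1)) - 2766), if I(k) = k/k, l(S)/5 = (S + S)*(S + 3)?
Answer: 1117/920 ≈ 1.2141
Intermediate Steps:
l(S) = 10*S*(3 + S) (l(S) = 5*((S + S)*(S + 3)) = 5*((2*S)*(3 + S)) = 5*(2*S*(3 + S)) = 10*S*(3 + S))
I(k) = 1
(-2593 - 758)/((6*(-5 + 6))*I(l(-1)) - 2766) = (-2593 - 758)/((6*(-5 + 6))*1 - 2766) = -3351/((6*1)*1 - 2766) = -3351/(6*1 - 2766) = -3351/(6 - 2766) = -3351/(-2760) = -3351*(-1/2760) = 1117/920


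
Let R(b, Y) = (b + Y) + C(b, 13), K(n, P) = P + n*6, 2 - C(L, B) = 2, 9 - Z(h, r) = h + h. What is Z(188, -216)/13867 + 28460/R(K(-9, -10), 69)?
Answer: 78930597/13867 ≈ 5692.0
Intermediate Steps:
Z(h, r) = 9 - 2*h (Z(h, r) = 9 - (h + h) = 9 - 2*h)
C(L, B) = 0 (C(L, B) = 2 - 1*2 = 2 - 2 = 0)
K(n, P) = P + 6*n
R(b, Y) = Y + b (R(b, Y) = (b + Y) + 0 = (Y + b) + 0 = Y + b)
Z(188, -216)/13867 + 28460/R(K(-9, -10), 69) = (9 - 2*188)/13867 + 28460/(69 + (-10 + 6*(-9))) = (9 - 376)*(1/13867) + 28460/(69 + (-10 - 54)) = -367*1/13867 + 28460/(69 - 64) = -367/13867 + 28460/5 = -367/13867 + 28460*(1/5) = -367/13867 + 5692 = 78930597/13867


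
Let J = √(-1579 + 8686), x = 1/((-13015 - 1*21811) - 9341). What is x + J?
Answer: -1/44167 + √7107 ≈ 84.303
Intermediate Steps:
x = -1/44167 (x = 1/((-13015 - 21811) - 9341) = 1/(-34826 - 9341) = 1/(-44167) = -1/44167 ≈ -2.2641e-5)
J = √7107 ≈ 84.303
x + J = -1/44167 + √7107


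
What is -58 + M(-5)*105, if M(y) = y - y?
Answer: -58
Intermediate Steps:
M(y) = 0
-58 + M(-5)*105 = -58 + 0*105 = -58 + 0 = -58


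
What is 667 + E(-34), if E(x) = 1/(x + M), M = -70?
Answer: 69367/104 ≈ 666.99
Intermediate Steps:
E(x) = 1/(-70 + x) (E(x) = 1/(x - 70) = 1/(-70 + x))
667 + E(-34) = 667 + 1/(-70 - 34) = 667 + 1/(-104) = 667 - 1/104 = 69367/104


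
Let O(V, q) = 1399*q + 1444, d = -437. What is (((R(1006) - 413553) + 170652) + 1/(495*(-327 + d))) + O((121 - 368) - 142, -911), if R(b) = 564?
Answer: -573087164761/378180 ≈ -1.5154e+6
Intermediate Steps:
O(V, q) = 1444 + 1399*q
(((R(1006) - 413553) + 170652) + 1/(495*(-327 + d))) + O((121 - 368) - 142, -911) = (((564 - 413553) + 170652) + 1/(495*(-327 - 437))) + (1444 + 1399*(-911)) = ((-412989 + 170652) + 1/(495*(-764))) + (1444 - 1274489) = (-242337 + 1/(-378180)) - 1273045 = (-242337 - 1/378180) - 1273045 = -91647006661/378180 - 1273045 = -573087164761/378180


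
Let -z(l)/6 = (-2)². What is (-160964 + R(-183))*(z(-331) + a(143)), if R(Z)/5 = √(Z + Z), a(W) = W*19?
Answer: -433476052 + 13465*I*√366 ≈ -4.3348e+8 + 2.576e+5*I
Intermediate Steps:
a(W) = 19*W
R(Z) = 5*√2*√Z (R(Z) = 5*√(Z + Z) = 5*√(2*Z) = 5*(√2*√Z) = 5*√2*√Z)
z(l) = -24 (z(l) = -6*(-2)² = -6*4 = -24)
(-160964 + R(-183))*(z(-331) + a(143)) = (-160964 + 5*√2*√(-183))*(-24 + 19*143) = (-160964 + 5*√2*(I*√183))*(-24 + 2717) = (-160964 + 5*I*√366)*2693 = -433476052 + 13465*I*√366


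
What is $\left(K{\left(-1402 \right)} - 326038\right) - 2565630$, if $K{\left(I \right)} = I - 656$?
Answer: $-2893726$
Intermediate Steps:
$K{\left(I \right)} = -656 + I$
$\left(K{\left(-1402 \right)} - 326038\right) - 2565630 = \left(\left(-656 - 1402\right) - 326038\right) - 2565630 = \left(-2058 - 326038\right) - 2565630 = -328096 - 2565630 = -2893726$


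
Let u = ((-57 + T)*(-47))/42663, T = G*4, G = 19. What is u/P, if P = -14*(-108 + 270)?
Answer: 893/96759684 ≈ 9.2291e-6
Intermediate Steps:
T = 76 (T = 19*4 = 76)
P = -2268 (P = -14*162 = -2268)
u = -893/42663 (u = ((-57 + 76)*(-47))/42663 = (19*(-47))*(1/42663) = -893*1/42663 = -893/42663 ≈ -0.020931)
u/P = -893/42663/(-2268) = -893/42663*(-1/2268) = 893/96759684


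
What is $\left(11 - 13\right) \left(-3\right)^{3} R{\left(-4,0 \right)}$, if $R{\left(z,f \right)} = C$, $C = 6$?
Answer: $324$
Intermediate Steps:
$R{\left(z,f \right)} = 6$
$\left(11 - 13\right) \left(-3\right)^{3} R{\left(-4,0 \right)} = \left(11 - 13\right) \left(-3\right)^{3} \cdot 6 = \left(-2\right) \left(-27\right) 6 = 54 \cdot 6 = 324$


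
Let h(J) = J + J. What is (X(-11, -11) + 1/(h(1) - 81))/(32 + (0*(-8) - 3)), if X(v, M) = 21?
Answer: 1658/2291 ≈ 0.72370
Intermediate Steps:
h(J) = 2*J
(X(-11, -11) + 1/(h(1) - 81))/(32 + (0*(-8) - 3)) = (21 + 1/(2*1 - 81))/(32 + (0*(-8) - 3)) = (21 + 1/(2 - 81))/(32 + (0 - 3)) = (21 + 1/(-79))/(32 - 3) = (21 - 1/79)/29 = (1658/79)*(1/29) = 1658/2291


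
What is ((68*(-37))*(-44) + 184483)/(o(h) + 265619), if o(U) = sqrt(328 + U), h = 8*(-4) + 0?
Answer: 78407275753/70553452865 - 590374*sqrt(74)/70553452865 ≈ 1.1112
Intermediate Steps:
h = -32 (h = -32 + 0 = -32)
((68*(-37))*(-44) + 184483)/(o(h) + 265619) = ((68*(-37))*(-44) + 184483)/(sqrt(328 - 32) + 265619) = (-2516*(-44) + 184483)/(sqrt(296) + 265619) = (110704 + 184483)/(2*sqrt(74) + 265619) = 295187/(265619 + 2*sqrt(74))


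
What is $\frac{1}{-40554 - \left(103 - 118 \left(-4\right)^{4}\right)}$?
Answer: $- \frac{1}{10449} \approx -9.5703 \cdot 10^{-5}$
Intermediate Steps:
$\frac{1}{-40554 - \left(103 - 118 \left(-4\right)^{4}\right)} = \frac{1}{-40554 + \left(-103 + 118 \cdot 256\right)} = \frac{1}{-40554 + \left(-103 + 30208\right)} = \frac{1}{-40554 + 30105} = \frac{1}{-10449} = - \frac{1}{10449}$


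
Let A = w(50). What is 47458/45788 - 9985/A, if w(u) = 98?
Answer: -56567787/560903 ≈ -100.85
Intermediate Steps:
A = 98
47458/45788 - 9985/A = 47458/45788 - 9985/98 = 47458*(1/45788) - 9985*1/98 = 23729/22894 - 9985/98 = -56567787/560903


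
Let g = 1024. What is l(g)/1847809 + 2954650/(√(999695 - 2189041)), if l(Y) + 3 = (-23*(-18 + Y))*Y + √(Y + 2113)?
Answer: -23693315/1847809 + √3137/1847809 - 1477325*I*√1189346/594673 ≈ -12.822 - 2709.3*I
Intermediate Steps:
l(Y) = -3 + √(2113 + Y) + Y*(414 - 23*Y) (l(Y) = -3 + ((-23*(-18 + Y))*Y + √(Y + 2113)) = -3 + ((414 - 23*Y)*Y + √(2113 + Y)) = -3 + (Y*(414 - 23*Y) + √(2113 + Y)) = -3 + (√(2113 + Y) + Y*(414 - 23*Y)) = -3 + √(2113 + Y) + Y*(414 - 23*Y))
l(g)/1847809 + 2954650/(√(999695 - 2189041)) = (-3 + √(2113 + 1024) - 23*1024² + 414*1024)/1847809 + 2954650/(√(999695 - 2189041)) = (-3 + √3137 - 23*1048576 + 423936)*(1/1847809) + 2954650/(√(-1189346)) = (-3 + √3137 - 24117248 + 423936)*(1/1847809) + 2954650/((I*√1189346)) = (-23693315 + √3137)*(1/1847809) + 2954650*(-I*√1189346/1189346) = (-23693315/1847809 + √3137/1847809) - 1477325*I*√1189346/594673 = -23693315/1847809 + √3137/1847809 - 1477325*I*√1189346/594673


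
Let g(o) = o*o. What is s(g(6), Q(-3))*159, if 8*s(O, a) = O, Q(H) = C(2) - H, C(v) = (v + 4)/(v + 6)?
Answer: 1431/2 ≈ 715.50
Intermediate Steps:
g(o) = o**2
C(v) = (4 + v)/(6 + v)
Q(H) = 3/4 - H (Q(H) = (4 + 2)/(6 + 2) - H = 6/8 - H = (1/8)*6 - H = 3/4 - H)
s(O, a) = O/8
s(g(6), Q(-3))*159 = ((1/8)*6**2)*159 = ((1/8)*36)*159 = (9/2)*159 = 1431/2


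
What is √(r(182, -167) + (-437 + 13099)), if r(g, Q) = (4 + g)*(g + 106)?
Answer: √66230 ≈ 257.35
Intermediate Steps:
r(g, Q) = (4 + g)*(106 + g)
√(r(182, -167) + (-437 + 13099)) = √((424 + 182² + 110*182) + (-437 + 13099)) = √((424 + 33124 + 20020) + 12662) = √(53568 + 12662) = √66230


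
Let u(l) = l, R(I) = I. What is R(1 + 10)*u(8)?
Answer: 88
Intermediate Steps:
R(1 + 10)*u(8) = (1 + 10)*8 = 11*8 = 88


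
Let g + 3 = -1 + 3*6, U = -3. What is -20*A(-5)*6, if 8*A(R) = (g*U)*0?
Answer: 0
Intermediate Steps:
g = 14 (g = -3 + (-1 + 3*6) = -3 + (-1 + 18) = -3 + 17 = 14)
A(R) = 0 (A(R) = ((14*(-3))*0)/8 = (-42*0)/8 = (⅛)*0 = 0)
-20*A(-5)*6 = -20*0*6 = 0*6 = 0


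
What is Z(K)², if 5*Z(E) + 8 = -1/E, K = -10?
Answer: 6241/2500 ≈ 2.4964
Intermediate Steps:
Z(E) = -8/5 - 1/(5*E) (Z(E) = -8/5 + (-1/E)/5 = -8/5 - 1/(5*E))
Z(K)² = ((⅕)*(-1 - 8*(-10))/(-10))² = ((⅕)*(-⅒)*(-1 + 80))² = ((⅕)*(-⅒)*79)² = (-79/50)² = 6241/2500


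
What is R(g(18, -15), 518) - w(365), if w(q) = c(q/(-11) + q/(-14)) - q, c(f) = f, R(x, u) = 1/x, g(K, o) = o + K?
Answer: 196159/462 ≈ 424.59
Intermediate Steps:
g(K, o) = K + o
w(q) = -179*q/154 (w(q) = (q/(-11) + q/(-14)) - q = (q*(-1/11) + q*(-1/14)) - q = (-q/11 - q/14) - q = -25*q/154 - q = -179*q/154)
R(g(18, -15), 518) - w(365) = 1/(18 - 15) - (-179)*365/154 = 1/3 - 1*(-65335/154) = ⅓ + 65335/154 = 196159/462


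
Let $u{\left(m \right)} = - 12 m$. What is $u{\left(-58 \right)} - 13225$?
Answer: $-12529$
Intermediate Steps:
$u{\left(-58 \right)} - 13225 = \left(-12\right) \left(-58\right) - 13225 = 696 - 13225 = -12529$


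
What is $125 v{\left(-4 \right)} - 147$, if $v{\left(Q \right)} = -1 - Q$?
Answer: $228$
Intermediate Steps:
$125 v{\left(-4 \right)} - 147 = 125 \left(-1 - -4\right) - 147 = 125 \left(-1 + 4\right) - 147 = 125 \cdot 3 - 147 = 375 - 147 = 228$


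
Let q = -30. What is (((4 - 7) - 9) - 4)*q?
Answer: 480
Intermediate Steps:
(((4 - 7) - 9) - 4)*q = (((4 - 7) - 9) - 4)*(-30) = ((-3 - 9) - 4)*(-30) = (-12 - 4)*(-30) = -16*(-30) = 480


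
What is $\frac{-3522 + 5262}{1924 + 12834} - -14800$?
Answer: $\frac{109210070}{7379} \approx 14800.0$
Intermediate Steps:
$\frac{-3522 + 5262}{1924 + 12834} - -14800 = \frac{1740}{14758} + 14800 = 1740 \cdot \frac{1}{14758} + 14800 = \frac{870}{7379} + 14800 = \frac{109210070}{7379}$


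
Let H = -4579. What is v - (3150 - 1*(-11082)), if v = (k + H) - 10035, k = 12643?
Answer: -16203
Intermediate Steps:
v = -1971 (v = (12643 - 4579) - 10035 = 8064 - 10035 = -1971)
v - (3150 - 1*(-11082)) = -1971 - (3150 - 1*(-11082)) = -1971 - (3150 + 11082) = -1971 - 1*14232 = -1971 - 14232 = -16203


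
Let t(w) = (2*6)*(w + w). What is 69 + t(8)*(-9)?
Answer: -1659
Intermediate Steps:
t(w) = 24*w (t(w) = 12*(2*w) = 24*w)
69 + t(8)*(-9) = 69 + (24*8)*(-9) = 69 + 192*(-9) = 69 - 1728 = -1659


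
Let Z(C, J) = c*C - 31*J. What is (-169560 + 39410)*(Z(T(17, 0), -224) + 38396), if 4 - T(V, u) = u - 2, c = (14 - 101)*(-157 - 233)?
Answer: -32396938000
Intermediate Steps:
c = 33930 (c = -87*(-390) = 33930)
T(V, u) = 6 - u (T(V, u) = 4 - (u - 2) = 4 - (-2 + u) = 4 + (2 - u) = 6 - u)
Z(C, J) = -31*J + 33930*C (Z(C, J) = 33930*C - 31*J = -31*J + 33930*C)
(-169560 + 39410)*(Z(T(17, 0), -224) + 38396) = (-169560 + 39410)*((-31*(-224) + 33930*(6 - 1*0)) + 38396) = -130150*((6944 + 33930*(6 + 0)) + 38396) = -130150*((6944 + 33930*6) + 38396) = -130150*((6944 + 203580) + 38396) = -130150*(210524 + 38396) = -130150*248920 = -32396938000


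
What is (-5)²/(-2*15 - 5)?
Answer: -5/7 ≈ -0.71429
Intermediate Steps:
(-5)²/(-2*15 - 5) = 25/(-30 - 5) = 25/(-35) = 25*(-1/35) = -5/7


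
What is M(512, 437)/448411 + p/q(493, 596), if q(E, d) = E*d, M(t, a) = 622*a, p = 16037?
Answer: 3001990731/4543300252 ≈ 0.66075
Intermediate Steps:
M(512, 437)/448411 + p/q(493, 596) = (622*437)/448411 + 16037/((493*596)) = 271814*(1/448411) + 16037/293828 = 271814/448411 + 16037*(1/293828) = 271814/448411 + 553/10132 = 3001990731/4543300252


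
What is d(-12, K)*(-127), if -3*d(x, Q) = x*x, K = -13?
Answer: 6096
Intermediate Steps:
d(x, Q) = -x²/3 (d(x, Q) = -x*x/3 = -x²/3)
d(-12, K)*(-127) = -⅓*(-12)²*(-127) = -⅓*144*(-127) = -48*(-127) = 6096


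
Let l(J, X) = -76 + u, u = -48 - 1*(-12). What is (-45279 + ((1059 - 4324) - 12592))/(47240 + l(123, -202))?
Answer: -7642/5891 ≈ -1.2972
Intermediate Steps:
u = -36 (u = -48 + 12 = -36)
l(J, X) = -112 (l(J, X) = -76 - 36 = -112)
(-45279 + ((1059 - 4324) - 12592))/(47240 + l(123, -202)) = (-45279 + ((1059 - 4324) - 12592))/(47240 - 112) = (-45279 + (-3265 - 12592))/47128 = (-45279 - 15857)*(1/47128) = -61136*1/47128 = -7642/5891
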